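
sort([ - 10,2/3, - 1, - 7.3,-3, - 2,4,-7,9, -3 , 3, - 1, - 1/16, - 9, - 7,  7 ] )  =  [-10 ,-9,  -  7.3 ,  -  7,-7, - 3 , -3,-2, -1 , - 1,- 1/16,2/3,3,4,7, 9 ] 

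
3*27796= 83388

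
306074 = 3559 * 86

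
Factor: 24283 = 7^1 *3469^1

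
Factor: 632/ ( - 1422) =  - 2^2*3^ ( - 2) = - 4/9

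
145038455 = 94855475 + 50182980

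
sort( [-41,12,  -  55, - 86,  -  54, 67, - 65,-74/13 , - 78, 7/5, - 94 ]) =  [ - 94, - 86, - 78, - 65, - 55,-54, - 41,  -  74/13, 7/5,12, 67]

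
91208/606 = 150 + 154/303 = 150.51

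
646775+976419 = 1623194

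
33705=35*963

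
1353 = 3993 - 2640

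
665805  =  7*95115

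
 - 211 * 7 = -1477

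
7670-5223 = 2447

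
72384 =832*87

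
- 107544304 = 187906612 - 295450916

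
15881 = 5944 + 9937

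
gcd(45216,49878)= 18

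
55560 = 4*13890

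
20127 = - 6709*( - 3) 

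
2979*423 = 1260117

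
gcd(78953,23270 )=1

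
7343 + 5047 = 12390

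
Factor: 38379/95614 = 2^ ( - 1)*3^1*11^1*1163^1* 47807^ (-1 ) 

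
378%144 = 90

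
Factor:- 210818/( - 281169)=2^1*3^( - 2) * 7^( - 1 )*23^1*4463^( -1) * 4583^1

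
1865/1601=1 + 264/1601=1.16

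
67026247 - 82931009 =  - 15904762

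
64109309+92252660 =156361969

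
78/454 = 39/227 = 0.17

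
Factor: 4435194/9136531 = 2^1 * 3^1*17^( - 1) * 149^( - 1 )*3607^( -1 )*739199^1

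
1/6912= 1/6912= 0.00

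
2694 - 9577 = - 6883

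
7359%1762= 311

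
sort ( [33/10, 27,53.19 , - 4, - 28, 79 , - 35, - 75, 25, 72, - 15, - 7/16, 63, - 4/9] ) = [ - 75, - 35, - 28, - 15 , - 4,  -  4/9, - 7/16,33/10,25 , 27,53.19, 63, 72, 79]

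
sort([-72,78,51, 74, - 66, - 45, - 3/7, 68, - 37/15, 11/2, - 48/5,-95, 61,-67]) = [- 95,-72, - 67, - 66,-45, - 48/5, - 37/15, - 3/7, 11/2, 51, 61, 68,74, 78 ]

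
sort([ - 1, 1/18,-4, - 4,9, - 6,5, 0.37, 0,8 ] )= [-6,-4, - 4, - 1 , 0, 1/18, 0.37,5,  8,9 ] 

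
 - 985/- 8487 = 985/8487 =0.12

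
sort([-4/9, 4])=[ - 4/9,4]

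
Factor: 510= 2^1 * 3^1*5^1*17^1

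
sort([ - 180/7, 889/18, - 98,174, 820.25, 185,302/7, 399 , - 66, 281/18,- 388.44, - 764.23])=[ - 764.23,  -  388.44, - 98, - 66,  -  180/7,  281/18, 302/7,889/18, 174, 185,399, 820.25]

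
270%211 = 59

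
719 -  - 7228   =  7947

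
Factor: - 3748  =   - 2^2 * 937^1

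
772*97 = 74884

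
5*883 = 4415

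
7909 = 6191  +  1718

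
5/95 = 1/19=0.05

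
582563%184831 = 28070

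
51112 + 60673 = 111785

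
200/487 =200/487 = 0.41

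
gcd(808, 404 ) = 404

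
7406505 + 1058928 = 8465433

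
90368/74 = 1221 + 7/37  =  1221.19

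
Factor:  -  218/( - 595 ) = 2^1*5^( - 1 )*7^( - 1 )*17^( - 1) * 109^1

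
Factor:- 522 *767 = - 400374=   - 2^1*3^2*13^1*29^1 * 59^1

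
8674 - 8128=546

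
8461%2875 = 2711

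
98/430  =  49/215 = 0.23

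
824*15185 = 12512440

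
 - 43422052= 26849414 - 70271466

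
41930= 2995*14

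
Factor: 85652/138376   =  437/706 = 2^( - 1)*19^1*23^1*353^(  -  1 )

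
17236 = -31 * ( - 556 )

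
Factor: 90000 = 2^4*3^2*5^4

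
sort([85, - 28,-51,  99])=[ - 51,-28,85,99 ]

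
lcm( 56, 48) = 336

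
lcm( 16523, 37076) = 1520116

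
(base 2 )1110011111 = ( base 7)2463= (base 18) 2f9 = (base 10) 927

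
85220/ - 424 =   -  21305/106 = -  200.99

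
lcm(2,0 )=0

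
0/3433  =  0 = 0.00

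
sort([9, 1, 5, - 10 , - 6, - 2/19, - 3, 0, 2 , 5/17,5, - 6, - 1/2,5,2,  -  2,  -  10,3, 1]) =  [ - 10, - 10, - 6, - 6, - 3,-2, - 1/2, - 2/19, 0, 5/17,1,  1,2,2, 3, 5, 5 , 5, 9]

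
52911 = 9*5879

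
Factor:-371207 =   -  317^1 * 1171^1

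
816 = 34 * 24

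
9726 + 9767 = 19493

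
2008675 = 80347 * 25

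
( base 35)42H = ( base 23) 99j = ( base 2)1001101111011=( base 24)8FJ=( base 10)4987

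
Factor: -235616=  - 2^5*37^1*199^1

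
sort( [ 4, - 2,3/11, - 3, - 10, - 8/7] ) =[ - 10,-3,-2,-8/7,3/11,4] 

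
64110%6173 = 2380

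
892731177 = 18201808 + 874529369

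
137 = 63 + 74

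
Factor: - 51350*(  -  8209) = 2^1*5^2 * 13^1*79^1*8209^1  =  421532150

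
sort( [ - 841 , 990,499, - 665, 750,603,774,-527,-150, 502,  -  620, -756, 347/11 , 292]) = [  -  841,- 756, - 665,  -  620, - 527, - 150,347/11, 292,  499 , 502,603 , 750, 774,990]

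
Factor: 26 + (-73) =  - 47^1 = -  47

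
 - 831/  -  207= 4 + 1/69  =  4.01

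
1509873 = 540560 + 969313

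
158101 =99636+58465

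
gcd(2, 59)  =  1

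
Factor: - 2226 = -2^1 * 3^1*7^1*53^1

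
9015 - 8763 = 252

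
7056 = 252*28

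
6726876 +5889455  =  12616331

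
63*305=19215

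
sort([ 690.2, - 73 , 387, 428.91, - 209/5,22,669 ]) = [ -73, - 209/5, 22, 387, 428.91,669, 690.2]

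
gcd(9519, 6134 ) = 1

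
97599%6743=3197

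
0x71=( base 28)41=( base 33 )3E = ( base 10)113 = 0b1110001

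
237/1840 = 237/1840 = 0.13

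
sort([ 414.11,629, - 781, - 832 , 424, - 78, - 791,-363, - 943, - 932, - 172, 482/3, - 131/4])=[ - 943, - 932, - 832,-791, - 781, - 363, - 172, -78 , - 131/4,482/3, 414.11,424,629 ]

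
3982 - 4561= - 579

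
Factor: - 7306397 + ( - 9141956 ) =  - 79^1 *208207^1 = -16448353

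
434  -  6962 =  - 6528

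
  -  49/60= - 1 + 11/60 = - 0.82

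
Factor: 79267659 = 3^1*1613^1*16381^1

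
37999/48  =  791 + 31/48 = 791.65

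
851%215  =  206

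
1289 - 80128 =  - 78839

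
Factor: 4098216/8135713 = 2^3 *3^1*170759^1*8135713^( - 1 )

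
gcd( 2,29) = 1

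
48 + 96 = 144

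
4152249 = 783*5303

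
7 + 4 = 11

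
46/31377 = 46/31377 = 0.00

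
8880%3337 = 2206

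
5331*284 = 1514004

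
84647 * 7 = 592529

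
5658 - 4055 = 1603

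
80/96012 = 20/24003= 0.00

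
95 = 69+26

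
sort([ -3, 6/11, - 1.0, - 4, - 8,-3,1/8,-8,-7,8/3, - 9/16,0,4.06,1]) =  [- 8,-8, - 7, - 4, - 3,-3, - 1.0, - 9/16,0, 1/8,6/11,1,8/3, 4.06 ] 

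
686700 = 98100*7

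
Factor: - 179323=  -103^1*1741^1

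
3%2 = 1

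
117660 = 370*318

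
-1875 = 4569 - 6444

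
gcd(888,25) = 1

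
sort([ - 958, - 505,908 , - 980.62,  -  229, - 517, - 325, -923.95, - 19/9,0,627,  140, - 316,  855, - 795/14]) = [ - 980.62,  -  958,  -  923.95, - 517, -505, - 325, - 316,-229, - 795/14,-19/9 , 0, 140, 627,855,908] 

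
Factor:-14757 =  - 3^1 * 4919^1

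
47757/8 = 5969 + 5/8 =5969.62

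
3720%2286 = 1434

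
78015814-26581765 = 51434049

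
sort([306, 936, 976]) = [306, 936,976 ]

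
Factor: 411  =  3^1*137^1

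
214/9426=107/4713 = 0.02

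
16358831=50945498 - 34586667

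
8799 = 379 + 8420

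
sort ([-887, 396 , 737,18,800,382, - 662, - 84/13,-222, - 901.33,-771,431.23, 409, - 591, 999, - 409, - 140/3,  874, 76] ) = [ - 901.33,  -  887, - 771, - 662, - 591, - 409, - 222,- 140/3,-84/13, 18,76,382, 396,  409, 431.23, 737, 800, 874, 999]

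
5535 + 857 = 6392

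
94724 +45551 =140275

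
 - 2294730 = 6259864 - 8554594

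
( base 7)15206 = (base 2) 1000001111100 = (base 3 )12210022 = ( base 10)4220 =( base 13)1bc8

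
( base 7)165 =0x60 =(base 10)96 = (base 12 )80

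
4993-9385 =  - 4392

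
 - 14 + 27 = 13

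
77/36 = 77/36  =  2.14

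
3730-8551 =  - 4821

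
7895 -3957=3938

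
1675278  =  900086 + 775192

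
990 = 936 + 54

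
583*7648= 4458784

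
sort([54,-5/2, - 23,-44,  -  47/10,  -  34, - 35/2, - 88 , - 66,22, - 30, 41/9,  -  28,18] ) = [  -  88,  -  66, - 44, - 34,-30, - 28,- 23,-35/2, - 47/10,  -  5/2,41/9, 18,22,54]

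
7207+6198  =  13405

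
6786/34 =199 + 10/17 = 199.59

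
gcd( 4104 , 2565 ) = 513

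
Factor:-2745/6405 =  - 3^1*7^( - 1) = - 3/7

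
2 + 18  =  20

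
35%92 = 35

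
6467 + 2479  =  8946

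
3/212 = 3/212 = 0.01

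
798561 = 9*88729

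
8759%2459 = 1382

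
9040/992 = 565/62 = 9.11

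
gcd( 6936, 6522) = 6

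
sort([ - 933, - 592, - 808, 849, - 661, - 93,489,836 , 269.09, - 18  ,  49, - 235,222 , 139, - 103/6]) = [ - 933 , - 808,-661 ,-592, - 235,-93, - 18, - 103/6,  49, 139,  222, 269.09, 489,836,  849 ] 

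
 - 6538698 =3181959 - 9720657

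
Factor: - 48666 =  - 2^1*3^1*8111^1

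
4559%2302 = 2257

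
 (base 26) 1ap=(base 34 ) s9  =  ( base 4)33001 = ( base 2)1111000001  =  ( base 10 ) 961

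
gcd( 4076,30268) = 4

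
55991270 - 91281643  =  - 35290373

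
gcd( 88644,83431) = 1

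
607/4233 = 607/4233 = 0.14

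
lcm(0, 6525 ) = 0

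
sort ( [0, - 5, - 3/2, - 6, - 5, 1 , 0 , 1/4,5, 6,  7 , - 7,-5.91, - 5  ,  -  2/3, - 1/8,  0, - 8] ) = [ - 8,  -  7,-6, - 5.91, - 5, - 5 , - 5,- 3/2, - 2/3 , - 1/8,0 , 0,  0,1/4,  1, 5,6,7 ] 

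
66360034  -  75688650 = -9328616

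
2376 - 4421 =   -  2045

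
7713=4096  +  3617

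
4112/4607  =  4112/4607 = 0.89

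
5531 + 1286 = 6817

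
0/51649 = 0 = 0.00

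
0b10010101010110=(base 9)14100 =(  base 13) 4473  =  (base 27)d30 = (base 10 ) 9558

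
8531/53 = 160+51/53 = 160.96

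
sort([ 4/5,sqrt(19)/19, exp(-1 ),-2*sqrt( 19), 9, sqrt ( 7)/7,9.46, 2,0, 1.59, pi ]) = [ - 2 * sqrt( 19 ),  0,sqrt (19 )/19, exp( - 1), sqrt(7)/7, 4/5,1.59,2, pi,9, 9.46] 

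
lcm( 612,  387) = 26316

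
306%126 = 54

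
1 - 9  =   - 8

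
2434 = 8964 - 6530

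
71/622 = 71/622 = 0.11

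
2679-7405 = -4726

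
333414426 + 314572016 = 647986442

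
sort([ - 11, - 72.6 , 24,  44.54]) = [ - 72.6,- 11,24, 44.54]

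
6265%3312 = 2953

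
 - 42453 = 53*( - 801)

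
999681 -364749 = 634932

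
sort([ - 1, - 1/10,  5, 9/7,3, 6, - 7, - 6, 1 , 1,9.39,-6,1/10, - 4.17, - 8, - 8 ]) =[ - 8, - 8,-7, - 6 , - 6, - 4.17, - 1, - 1/10,1/10, 1, 1,9/7,3,  5,6,9.39]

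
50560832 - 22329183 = 28231649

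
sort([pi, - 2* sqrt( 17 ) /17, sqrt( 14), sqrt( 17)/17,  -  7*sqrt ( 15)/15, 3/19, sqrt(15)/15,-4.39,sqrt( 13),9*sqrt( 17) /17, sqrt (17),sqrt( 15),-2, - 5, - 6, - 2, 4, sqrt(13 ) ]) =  [  -  6, - 5, - 4.39, - 2, - 2, - 7 * sqrt ( 15 )/15, - 2*sqrt( 17)/17, 3/19 , sqrt ( 17 )/17,sqrt ( 15) /15, 9*sqrt( 17)/17,pi,sqrt (13), sqrt ( 13), sqrt( 14),sqrt(15),4, sqrt( 17)] 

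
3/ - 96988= - 3/96988 = - 0.00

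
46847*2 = 93694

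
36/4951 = 36/4951 = 0.01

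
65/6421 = 65/6421 = 0.01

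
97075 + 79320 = 176395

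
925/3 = 925/3 = 308.33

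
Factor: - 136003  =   - 7^1*19429^1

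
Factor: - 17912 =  - 2^3*2239^1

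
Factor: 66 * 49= 2^1*3^1 *7^2*11^1 = 3234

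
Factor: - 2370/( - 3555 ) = 2^1*3^( - 1 ) = 2/3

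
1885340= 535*3524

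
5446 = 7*778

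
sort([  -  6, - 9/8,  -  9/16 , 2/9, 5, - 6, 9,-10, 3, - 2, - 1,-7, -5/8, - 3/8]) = [-10, - 7, - 6, - 6 , - 2, - 9/8, - 1,  -  5/8,- 9/16, - 3/8,2/9,3 , 5,9]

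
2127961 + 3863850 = 5991811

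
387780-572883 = -185103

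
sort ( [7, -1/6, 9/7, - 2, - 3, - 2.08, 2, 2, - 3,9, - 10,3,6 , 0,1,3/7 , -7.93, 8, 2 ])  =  [-10,-7.93, - 3,  -  3,-2.08, - 2, - 1/6,0, 3/7,1,9/7,2, 2, 2, 3, 6, 7,8,9]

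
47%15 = 2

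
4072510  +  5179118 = 9251628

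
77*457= 35189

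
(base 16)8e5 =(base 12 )1399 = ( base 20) 5DH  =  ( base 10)2277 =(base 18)709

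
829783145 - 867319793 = -37536648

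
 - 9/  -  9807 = 3/3269 = 0.00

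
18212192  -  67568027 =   -  49355835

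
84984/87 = 28328/29  =  976.83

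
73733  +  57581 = 131314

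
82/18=4 + 5/9= 4.56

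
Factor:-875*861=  - 753375 = - 3^1*5^3*7^2 * 41^1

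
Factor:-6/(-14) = 3/7 = 3^1*7^(- 1)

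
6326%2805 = 716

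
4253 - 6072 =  - 1819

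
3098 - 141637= - 138539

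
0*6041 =0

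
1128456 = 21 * 53736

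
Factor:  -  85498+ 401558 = 2^2*5^1 * 15803^1 = 316060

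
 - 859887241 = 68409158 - 928296399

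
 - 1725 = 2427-4152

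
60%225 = 60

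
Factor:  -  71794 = -2^1 * 35897^1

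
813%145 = 88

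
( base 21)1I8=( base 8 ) 1473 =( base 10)827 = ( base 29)sf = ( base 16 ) 33B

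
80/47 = 80/47 = 1.70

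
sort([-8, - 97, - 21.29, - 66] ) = [ - 97, - 66, - 21.29, - 8 ]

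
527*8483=4470541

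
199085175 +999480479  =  1198565654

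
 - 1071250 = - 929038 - 142212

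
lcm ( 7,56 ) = 56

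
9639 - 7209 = 2430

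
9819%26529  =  9819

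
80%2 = 0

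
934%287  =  73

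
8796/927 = 9 + 151/309 = 9.49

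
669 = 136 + 533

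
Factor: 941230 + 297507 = 1238737  =  71^1 * 73^1 * 239^1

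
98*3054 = 299292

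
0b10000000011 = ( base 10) 1027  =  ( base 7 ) 2665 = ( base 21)26J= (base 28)18J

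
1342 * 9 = 12078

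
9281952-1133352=8148600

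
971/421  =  971/421  =  2.31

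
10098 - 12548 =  - 2450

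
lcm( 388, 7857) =31428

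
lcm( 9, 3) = 9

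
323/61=5 + 18/61 = 5.30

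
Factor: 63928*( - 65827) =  - 4208188456=- 2^3*61^1*131^1* 65827^1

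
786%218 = 132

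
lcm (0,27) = 0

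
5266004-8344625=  - 3078621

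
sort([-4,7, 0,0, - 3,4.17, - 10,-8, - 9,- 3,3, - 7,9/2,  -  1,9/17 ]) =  [ - 10,- 9,- 8, - 7, - 4, - 3,-3, - 1,0,0,9/17, 3,4.17,9/2,7 ] 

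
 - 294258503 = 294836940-589095443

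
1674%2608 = 1674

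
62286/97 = 62286/97 = 642.12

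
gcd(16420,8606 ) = 2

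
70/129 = 70/129= 0.54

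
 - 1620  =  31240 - 32860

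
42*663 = 27846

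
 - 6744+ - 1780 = - 8524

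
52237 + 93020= 145257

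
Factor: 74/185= 2/5 = 2^1*5^(- 1 )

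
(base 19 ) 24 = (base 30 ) 1C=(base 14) 30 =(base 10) 42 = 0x2A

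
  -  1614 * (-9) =14526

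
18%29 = 18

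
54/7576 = 27/3788=0.01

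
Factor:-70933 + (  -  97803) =  -  168736 = -2^5 * 5273^1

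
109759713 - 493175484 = - 383415771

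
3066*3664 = 11233824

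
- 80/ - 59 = 1 + 21/59 = 1.36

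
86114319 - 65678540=20435779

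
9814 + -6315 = 3499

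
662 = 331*2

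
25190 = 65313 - 40123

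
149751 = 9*16639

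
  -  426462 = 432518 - 858980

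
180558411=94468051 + 86090360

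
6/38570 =3/19285 = 0.00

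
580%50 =30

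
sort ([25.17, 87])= [ 25.17,  87 ]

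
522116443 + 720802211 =1242918654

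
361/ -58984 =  - 1 + 58623/58984= -0.01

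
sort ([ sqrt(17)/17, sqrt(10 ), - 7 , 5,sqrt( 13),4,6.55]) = [ - 7,sqrt( 17)/17 , sqrt(10),sqrt ( 13),4,5, 6.55] 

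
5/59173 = 5/59173 = 0.00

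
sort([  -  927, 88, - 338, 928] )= [ - 927,-338,  88, 928]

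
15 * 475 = 7125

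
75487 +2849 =78336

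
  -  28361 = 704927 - 733288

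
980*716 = 701680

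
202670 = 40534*5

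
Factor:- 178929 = -3^4*47^2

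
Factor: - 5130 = -2^1 * 3^3* 5^1*  19^1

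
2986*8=23888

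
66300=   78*850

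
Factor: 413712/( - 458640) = - 5^(-1 )*7^(-2)*13^1*17^1= -221/245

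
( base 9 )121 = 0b1100100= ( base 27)3J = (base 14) 72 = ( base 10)100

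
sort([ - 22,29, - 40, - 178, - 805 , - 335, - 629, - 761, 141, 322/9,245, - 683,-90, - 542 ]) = [ - 805, - 761,  -  683, - 629,-542  , - 335, - 178, - 90, - 40, -22,29,  322/9, 141,245]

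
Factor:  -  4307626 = -2^1 * 2153813^1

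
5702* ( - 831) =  - 4738362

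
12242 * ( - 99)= - 1211958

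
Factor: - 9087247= - 13^1*31^1*22549^1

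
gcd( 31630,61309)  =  1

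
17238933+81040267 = 98279200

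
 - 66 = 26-92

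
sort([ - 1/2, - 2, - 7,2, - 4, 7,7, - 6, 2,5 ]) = [ - 7 , - 6,  -  4, -2, - 1/2, 2, 2,5,7,7] 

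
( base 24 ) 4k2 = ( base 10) 2786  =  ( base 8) 5342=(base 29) 392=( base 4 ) 223202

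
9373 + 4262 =13635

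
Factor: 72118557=3^2*  7^1*1144739^1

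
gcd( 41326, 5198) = 2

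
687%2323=687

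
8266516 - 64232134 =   -  55965618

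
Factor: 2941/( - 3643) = - 17^1*173^1*3643^( - 1)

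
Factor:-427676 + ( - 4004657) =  - 4432333  =  - 409^1*10837^1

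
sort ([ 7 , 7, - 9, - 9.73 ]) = [ - 9.73, - 9,7, 7]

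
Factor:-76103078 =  - 2^1 * 31^1*1227469^1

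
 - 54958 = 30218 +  -85176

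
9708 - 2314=7394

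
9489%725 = 64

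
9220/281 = 32+228/281 = 32.81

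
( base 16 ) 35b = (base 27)14m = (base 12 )5B7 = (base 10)859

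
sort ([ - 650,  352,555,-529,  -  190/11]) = [ - 650  ,-529, - 190/11, 352, 555 ] 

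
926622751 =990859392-64236641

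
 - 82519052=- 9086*9082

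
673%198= 79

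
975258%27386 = 16748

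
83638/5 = 16727+3/5 = 16727.60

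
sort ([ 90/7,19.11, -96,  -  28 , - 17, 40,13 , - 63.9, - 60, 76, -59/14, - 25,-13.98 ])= [ - 96,-63.9, - 60,  -  28, - 25,-17, - 13.98, - 59/14, 90/7, 13,19.11,40,76]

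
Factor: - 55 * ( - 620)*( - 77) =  - 2^2 * 5^2*  7^1*11^2 * 31^1=- 2625700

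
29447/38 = 29447/38 = 774.92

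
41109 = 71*579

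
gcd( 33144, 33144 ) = 33144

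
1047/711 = 349/237 = 1.47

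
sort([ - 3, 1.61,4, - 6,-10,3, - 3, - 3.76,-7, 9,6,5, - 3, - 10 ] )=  [-10, - 10 , - 7, - 6, - 3.76, - 3, - 3,-3, 1.61,3,4,5,6,9 ]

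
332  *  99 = 32868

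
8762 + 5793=14555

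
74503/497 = 74503/497 = 149.91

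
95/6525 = 19/1305 =0.01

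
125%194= 125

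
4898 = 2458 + 2440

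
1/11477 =1/11477 = 0.00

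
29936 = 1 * 29936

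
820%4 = 0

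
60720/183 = 20240/61  =  331.80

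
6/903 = 2/301  =  0.01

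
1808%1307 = 501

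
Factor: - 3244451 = -7^1  *79^1 * 5867^1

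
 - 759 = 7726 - 8485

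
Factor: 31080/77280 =2^( - 2)*23^ ( - 1)*37^1 =37/92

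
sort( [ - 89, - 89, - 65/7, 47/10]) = [-89, - 89,  -  65/7, 47/10] 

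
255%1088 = 255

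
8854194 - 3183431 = 5670763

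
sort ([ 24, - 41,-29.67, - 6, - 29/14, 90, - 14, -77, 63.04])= [ - 77, - 41, - 29.67,  -  14, - 6, - 29/14, 24,63.04, 90 ] 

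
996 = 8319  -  7323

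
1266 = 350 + 916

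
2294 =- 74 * ( - 31)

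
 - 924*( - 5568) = 5144832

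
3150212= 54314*58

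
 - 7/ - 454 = 7/454 = 0.02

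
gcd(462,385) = 77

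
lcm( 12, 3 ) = 12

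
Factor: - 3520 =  - 2^6*5^1*11^1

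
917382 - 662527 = 254855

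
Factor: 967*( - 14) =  - 2^1*7^1 * 967^1 =- 13538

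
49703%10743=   6731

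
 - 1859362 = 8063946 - 9923308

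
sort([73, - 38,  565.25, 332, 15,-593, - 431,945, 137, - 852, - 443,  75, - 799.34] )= [ - 852, - 799.34, - 593, - 443,-431, - 38,15,73, 75, 137,332,  565.25,945] 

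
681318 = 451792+229526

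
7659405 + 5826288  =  13485693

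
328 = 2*164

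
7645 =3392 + 4253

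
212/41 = 212/41  =  5.17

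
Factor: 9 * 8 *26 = 1872 = 2^4*3^2*13^1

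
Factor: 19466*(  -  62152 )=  - 2^4 * 17^1 * 457^1*9733^1 = - 1209850832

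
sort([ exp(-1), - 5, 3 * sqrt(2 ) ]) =[ - 5,exp( - 1 ),3*sqrt (2)]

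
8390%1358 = 242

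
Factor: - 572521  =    -  572521^1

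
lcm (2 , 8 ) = 8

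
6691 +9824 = 16515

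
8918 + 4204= 13122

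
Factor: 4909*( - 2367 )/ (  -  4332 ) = 2^(- 2 )*3^1*19^( - 2)*263^1*4909^1=3873201/1444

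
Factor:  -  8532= - 2^2*3^3*79^1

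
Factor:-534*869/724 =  - 2^( - 1)*3^1*11^1*79^1*89^1 * 181^(  -  1 )  =  - 232023/362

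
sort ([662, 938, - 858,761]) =[- 858,662,761 , 938] 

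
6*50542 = 303252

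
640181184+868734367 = 1508915551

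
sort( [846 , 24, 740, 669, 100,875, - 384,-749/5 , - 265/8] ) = [ - 384,-749/5, - 265/8, 24,100,  669 , 740,846,875] 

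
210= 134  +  76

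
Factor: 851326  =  2^1 * 7^3*17^1*73^1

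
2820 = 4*705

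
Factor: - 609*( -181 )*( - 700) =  - 77160300 =- 2^2*3^1*5^2*7^2*29^1*181^1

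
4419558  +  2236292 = 6655850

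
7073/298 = 7073/298= 23.73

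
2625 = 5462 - 2837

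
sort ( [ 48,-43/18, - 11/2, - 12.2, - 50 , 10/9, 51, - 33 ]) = [ - 50, - 33, - 12.2, - 11/2, - 43/18,10/9 , 48 , 51] 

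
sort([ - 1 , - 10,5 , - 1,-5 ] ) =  [ - 10  ,-5,-1, - 1,5]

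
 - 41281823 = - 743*55561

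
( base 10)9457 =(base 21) 1097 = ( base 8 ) 22361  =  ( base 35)7P7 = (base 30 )AF7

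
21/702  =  7/234 = 0.03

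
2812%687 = 64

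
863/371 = 863/371 = 2.33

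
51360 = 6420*8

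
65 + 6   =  71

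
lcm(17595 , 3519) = 17595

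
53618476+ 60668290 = 114286766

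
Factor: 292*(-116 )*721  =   -24421712 =- 2^4*7^1*29^1* 73^1*103^1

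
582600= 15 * 38840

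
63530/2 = 31765 = 31765.00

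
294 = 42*7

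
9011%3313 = 2385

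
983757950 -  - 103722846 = 1087480796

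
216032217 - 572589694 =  - 356557477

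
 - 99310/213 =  - 99310/213 = -466.24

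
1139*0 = 0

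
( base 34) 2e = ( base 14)5C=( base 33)2g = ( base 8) 122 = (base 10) 82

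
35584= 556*64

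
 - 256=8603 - 8859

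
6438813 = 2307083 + 4131730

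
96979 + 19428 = 116407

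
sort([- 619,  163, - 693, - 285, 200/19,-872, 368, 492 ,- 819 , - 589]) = [ - 872,-819,-693, - 619,-589, - 285,200/19, 163, 368, 492 ] 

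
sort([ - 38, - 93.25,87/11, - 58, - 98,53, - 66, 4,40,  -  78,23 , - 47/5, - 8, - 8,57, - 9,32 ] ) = [-98, - 93.25, - 78,  -  66, - 58, - 38  , - 47/5 , - 9, - 8,-8,4,87/11,23,32,40,53 , 57 ]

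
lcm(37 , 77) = 2849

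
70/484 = 35/242=0.14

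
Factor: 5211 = 3^3*193^1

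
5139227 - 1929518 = 3209709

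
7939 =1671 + 6268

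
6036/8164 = 1509/2041= 0.74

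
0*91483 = 0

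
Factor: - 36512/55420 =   -  56/85 = - 2^3*5^( - 1)*7^1 * 17^( - 1 )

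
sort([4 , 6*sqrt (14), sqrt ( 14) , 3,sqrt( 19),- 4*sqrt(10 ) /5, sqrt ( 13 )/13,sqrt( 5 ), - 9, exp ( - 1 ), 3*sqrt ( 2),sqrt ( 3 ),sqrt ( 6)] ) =[ - 9,-4*sqrt ( 10)/5,sqrt( 13 ) /13,exp( - 1 ), sqrt (3),sqrt(5 ), sqrt( 6),3, sqrt ( 14),  4 , 3*sqrt( 2 ),  sqrt( 19 ),6 * sqrt (14 )] 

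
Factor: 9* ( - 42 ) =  - 378 = - 2^1*3^3*7^1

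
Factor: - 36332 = -2^2*31^1*293^1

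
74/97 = 74/97 =0.76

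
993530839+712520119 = 1706050958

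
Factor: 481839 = 3^1 * 61^1*2633^1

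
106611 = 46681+59930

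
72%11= 6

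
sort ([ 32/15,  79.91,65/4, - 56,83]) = [- 56, 32/15,65/4 , 79.91,83]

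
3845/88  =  3845/88 = 43.69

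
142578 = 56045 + 86533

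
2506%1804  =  702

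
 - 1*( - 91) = 91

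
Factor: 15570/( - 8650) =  - 3^2*5^ (  -  1) = - 9/5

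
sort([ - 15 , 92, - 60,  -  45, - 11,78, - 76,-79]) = [ - 79, - 76, - 60,-45,- 15,- 11, 78, 92]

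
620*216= 133920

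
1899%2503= 1899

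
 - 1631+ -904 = -2535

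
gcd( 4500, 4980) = 60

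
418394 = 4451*94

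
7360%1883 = 1711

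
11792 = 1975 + 9817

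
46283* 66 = 3054678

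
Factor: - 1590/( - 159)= 2^1 * 5^1 = 10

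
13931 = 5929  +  8002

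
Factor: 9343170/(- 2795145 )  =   - 622878/186343 = -2^1*3^1* 103813^1 * 186343^( - 1)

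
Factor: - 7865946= - 2^1 * 3^2*11^1*39727^1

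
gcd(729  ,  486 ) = 243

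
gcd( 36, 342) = 18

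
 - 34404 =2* ( - 17202)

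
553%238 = 77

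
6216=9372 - 3156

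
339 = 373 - 34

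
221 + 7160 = 7381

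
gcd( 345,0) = 345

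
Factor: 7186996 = 2^2*73^1 * 151^1*163^1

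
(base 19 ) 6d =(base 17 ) 78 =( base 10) 127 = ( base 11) 106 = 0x7f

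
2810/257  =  2810/257 =10.93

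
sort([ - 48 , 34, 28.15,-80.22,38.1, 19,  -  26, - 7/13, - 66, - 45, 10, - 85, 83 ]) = [ - 85, - 80.22,- 66, - 48,-45, - 26, -7/13 , 10,  19,28.15, 34,  38.1, 83 ] 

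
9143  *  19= 173717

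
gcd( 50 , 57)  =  1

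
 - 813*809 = -657717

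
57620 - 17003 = 40617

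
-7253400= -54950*132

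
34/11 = 3+1/11 = 3.09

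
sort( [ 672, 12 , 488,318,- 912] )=[ - 912,12,  318,488 , 672 ] 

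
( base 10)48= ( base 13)39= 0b110000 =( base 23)22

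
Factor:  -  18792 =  - 2^3*3^4* 29^1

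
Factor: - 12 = -2^2*3^1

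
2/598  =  1/299  =  0.00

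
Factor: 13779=3^2*1531^1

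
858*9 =7722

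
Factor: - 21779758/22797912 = - 2^( - 2)*3^(-1 )*7^1 *11^2*13^1*23^1*22091^( - 1 ) = -253253/265092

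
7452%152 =4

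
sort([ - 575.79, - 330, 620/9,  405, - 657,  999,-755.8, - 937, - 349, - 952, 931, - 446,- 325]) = [ - 952,- 937, - 755.8, - 657,-575.79, - 446, - 349 , - 330,- 325 , 620/9 , 405, 931,999]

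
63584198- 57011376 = 6572822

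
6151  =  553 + 5598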